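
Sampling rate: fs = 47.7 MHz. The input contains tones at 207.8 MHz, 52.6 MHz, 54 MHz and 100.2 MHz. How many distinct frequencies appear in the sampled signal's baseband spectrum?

fs/2 = 23.85 MHz.
207.8 MHz mod fs = 17 MHz.
17 MHz ≤ fs/2 = 23.85 MHz, appears at 17 MHz.
52.6 MHz mod fs = 4.9 MHz.
4.9 MHz ≤ fs/2 = 23.85 MHz, appears at 4.9 MHz.
54 MHz mod fs = 6.3 MHz.
6.3 MHz ≤ fs/2 = 23.85 MHz, appears at 6.3 MHz.
100.2 MHz mod fs = 4.8 MHz.
4.8 MHz ≤ fs/2 = 23.85 MHz, appears at 4.8 MHz.
Distinct values: {4.8 MHz, 4.9 MHz, 6.3 MHz, 17 MHz} → 4.

4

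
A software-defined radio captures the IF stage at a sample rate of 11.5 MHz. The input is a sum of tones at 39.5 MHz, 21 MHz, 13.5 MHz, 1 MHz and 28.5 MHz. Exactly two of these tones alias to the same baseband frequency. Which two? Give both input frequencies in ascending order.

13.5 MHz, 21 MHz

fs/2 = 5.75 MHz.
39.5 MHz mod fs = 5 MHz.
5 MHz ≤ fs/2 = 5.75 MHz, appears at 5 MHz.
21 MHz mod fs = 9.5 MHz.
9.5 MHz > fs/2 = 5.75 MHz, folds to fs − 9.5 MHz = 2 MHz.
13.5 MHz mod fs = 2 MHz.
2 MHz ≤ fs/2 = 5.75 MHz, appears at 2 MHz.
1 MHz ≤ fs/2 = 5.75 MHz, passes unchanged.
28.5 MHz mod fs = 5.5 MHz.
5.5 MHz ≤ fs/2 = 5.75 MHz, appears at 5.5 MHz.
13.5 MHz and 21 MHz both map to 2 MHz.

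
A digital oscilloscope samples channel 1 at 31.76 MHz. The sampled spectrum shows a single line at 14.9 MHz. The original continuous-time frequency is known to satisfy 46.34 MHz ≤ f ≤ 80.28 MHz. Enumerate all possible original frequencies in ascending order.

Frequencies that alias to 14.9 MHz are k·fs ± 14.9 MHz for integer k ≥ 0.
k=0: 14.9 MHz.
k=1: 16.86 MHz, 46.66 MHz.
k=2: 48.62 MHz, 78.42 MHz.
k=3: 80.38 MHz, 110.18 MHz.
Within [46.34 MHz, 80.28 MHz]: 46.66 MHz, 48.62 MHz, 78.42 MHz.

46.66 MHz, 48.62 MHz, 78.42 MHz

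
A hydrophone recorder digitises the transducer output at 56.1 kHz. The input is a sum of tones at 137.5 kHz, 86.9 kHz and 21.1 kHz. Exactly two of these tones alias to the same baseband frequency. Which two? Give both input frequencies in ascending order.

fs/2 = 28.05 kHz.
137.5 kHz mod fs = 25.3 kHz.
25.3 kHz ≤ fs/2 = 28.05 kHz, appears at 25.3 kHz.
86.9 kHz mod fs = 30.8 kHz.
30.8 kHz > fs/2 = 28.05 kHz, folds to fs − 30.8 kHz = 25.3 kHz.
21.1 kHz ≤ fs/2 = 28.05 kHz, passes unchanged.
86.9 kHz and 137.5 kHz both map to 25.3 kHz.

86.9 kHz, 137.5 kHz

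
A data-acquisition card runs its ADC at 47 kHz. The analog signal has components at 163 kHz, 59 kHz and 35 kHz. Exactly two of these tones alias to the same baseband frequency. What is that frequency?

fs/2 = 23.5 kHz.
163 kHz mod fs = 22 kHz.
22 kHz ≤ fs/2 = 23.5 kHz, appears at 22 kHz.
59 kHz mod fs = 12 kHz.
12 kHz ≤ fs/2 = 23.5 kHz, appears at 12 kHz.
35 kHz > fs/2 = 23.5 kHz, folds to fs − 35 kHz = 12 kHz.
35 kHz and 59 kHz both map to 12 kHz.

12 kHz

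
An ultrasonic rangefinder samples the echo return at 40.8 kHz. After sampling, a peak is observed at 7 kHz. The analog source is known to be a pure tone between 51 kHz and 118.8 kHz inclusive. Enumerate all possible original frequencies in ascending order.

74.6 kHz, 88.6 kHz, 115.4 kHz

Frequencies that alias to 7 kHz are k·fs ± 7 kHz for integer k ≥ 0.
k=0: 7 kHz.
k=1: 33.8 kHz, 47.8 kHz.
k=2: 74.6 kHz, 88.6 kHz.
k=3: 115.4 kHz, 129.4 kHz.
k=4: 156.2 kHz, 170.2 kHz.
Within [51 kHz, 118.8 kHz]: 74.6 kHz, 88.6 kHz, 115.4 kHz.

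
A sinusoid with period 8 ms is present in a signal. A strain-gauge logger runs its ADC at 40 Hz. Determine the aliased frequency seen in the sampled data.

T = 8 ms → f = 1/T = 125 Hz.
125 Hz mod fs = 5 Hz.
5 Hz ≤ fs/2 = 20 Hz, appears at 5 Hz.

5 Hz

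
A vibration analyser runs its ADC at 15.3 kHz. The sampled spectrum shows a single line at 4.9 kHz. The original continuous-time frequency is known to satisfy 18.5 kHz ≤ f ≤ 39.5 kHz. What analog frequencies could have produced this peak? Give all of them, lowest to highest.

20.2 kHz, 25.7 kHz, 35.5 kHz

Frequencies that alias to 4.9 kHz are k·fs ± 4.9 kHz for integer k ≥ 0.
k=0: 4.9 kHz.
k=1: 10.4 kHz, 20.2 kHz.
k=2: 25.7 kHz, 35.5 kHz.
k=3: 41 kHz, 50.8 kHz.
Within [18.5 kHz, 39.5 kHz]: 20.2 kHz, 25.7 kHz, 35.5 kHz.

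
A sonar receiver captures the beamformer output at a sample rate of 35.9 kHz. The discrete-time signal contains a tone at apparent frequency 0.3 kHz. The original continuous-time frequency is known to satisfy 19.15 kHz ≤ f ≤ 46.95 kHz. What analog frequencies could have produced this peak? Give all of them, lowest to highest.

Frequencies that alias to 0.3 kHz are k·fs ± 0.3 kHz for integer k ≥ 0.
k=0: 0.3 kHz.
k=1: 35.6 kHz, 36.2 kHz.
k=2: 71.5 kHz, 72.1 kHz.
Within [19.15 kHz, 46.95 kHz]: 35.6 kHz, 36.2 kHz.

35.6 kHz, 36.2 kHz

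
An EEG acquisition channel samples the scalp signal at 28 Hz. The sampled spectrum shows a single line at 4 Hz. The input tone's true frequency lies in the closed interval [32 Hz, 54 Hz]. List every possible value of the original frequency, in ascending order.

Frequencies that alias to 4 Hz are k·fs ± 4 Hz for integer k ≥ 0.
k=0: 4 Hz.
k=1: 24 Hz, 32 Hz.
k=2: 52 Hz, 60 Hz.
k=3: 80 Hz, 88 Hz.
Within [32 Hz, 54 Hz]: 32 Hz, 52 Hz.

32 Hz, 52 Hz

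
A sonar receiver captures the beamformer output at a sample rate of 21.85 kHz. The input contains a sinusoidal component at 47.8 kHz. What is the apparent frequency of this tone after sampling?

47.8 kHz mod fs = 4.1 kHz.
4.1 kHz ≤ fs/2 = 10.925 kHz, appears at 4.1 kHz.

4.1 kHz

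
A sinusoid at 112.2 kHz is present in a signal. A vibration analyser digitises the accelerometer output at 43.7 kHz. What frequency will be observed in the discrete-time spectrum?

112.2 kHz mod fs = 24.8 kHz.
24.8 kHz > fs/2 = 21.85 kHz, folds to fs − 24.8 kHz = 18.9 kHz.

18.9 kHz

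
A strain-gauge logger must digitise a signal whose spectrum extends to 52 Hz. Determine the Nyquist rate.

Nyquist rate = 2 × 52 Hz = 104 Hz.

104 Hz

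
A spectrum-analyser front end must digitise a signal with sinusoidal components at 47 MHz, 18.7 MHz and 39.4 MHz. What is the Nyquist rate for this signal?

94 MHz

Highest-frequency component: 47 MHz.
Nyquist rate = 2 × 47 MHz = 94 MHz.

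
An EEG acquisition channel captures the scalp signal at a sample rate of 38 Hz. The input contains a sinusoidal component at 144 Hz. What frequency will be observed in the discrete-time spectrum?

8 Hz

144 Hz mod fs = 30 Hz.
30 Hz > fs/2 = 19 Hz, folds to fs − 30 Hz = 8 Hz.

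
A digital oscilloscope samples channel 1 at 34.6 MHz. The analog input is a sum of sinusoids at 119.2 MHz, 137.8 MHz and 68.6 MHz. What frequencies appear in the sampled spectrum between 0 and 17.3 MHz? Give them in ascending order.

fs/2 = 17.3 MHz.
119.2 MHz mod fs = 15.4 MHz.
15.4 MHz ≤ fs/2 = 17.3 MHz, appears at 15.4 MHz.
137.8 MHz mod fs = 34 MHz.
34 MHz > fs/2 = 17.3 MHz, folds to fs − 34 MHz = 0.6 MHz.
68.6 MHz mod fs = 34 MHz.
34 MHz > fs/2 = 17.3 MHz, folds to fs − 34 MHz = 0.6 MHz.
Distinct values: {0.6 MHz, 15.4 MHz}.

0.6 MHz, 15.4 MHz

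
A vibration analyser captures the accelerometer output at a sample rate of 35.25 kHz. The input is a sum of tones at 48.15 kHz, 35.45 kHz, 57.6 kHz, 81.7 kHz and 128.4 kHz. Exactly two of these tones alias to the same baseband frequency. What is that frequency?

fs/2 = 17.625 kHz.
48.15 kHz mod fs = 12.9 kHz.
12.9 kHz ≤ fs/2 = 17.625 kHz, appears at 12.9 kHz.
35.45 kHz mod fs = 0.2 kHz.
0.2 kHz ≤ fs/2 = 17.625 kHz, appears at 0.2 kHz.
57.6 kHz mod fs = 22.35 kHz.
22.35 kHz > fs/2 = 17.625 kHz, folds to fs − 22.35 kHz = 12.9 kHz.
81.7 kHz mod fs = 11.2 kHz.
11.2 kHz ≤ fs/2 = 17.625 kHz, appears at 11.2 kHz.
128.4 kHz mod fs = 22.65 kHz.
22.65 kHz > fs/2 = 17.625 kHz, folds to fs − 22.65 kHz = 12.6 kHz.
48.15 kHz and 57.6 kHz both map to 12.9 kHz.

12.9 kHz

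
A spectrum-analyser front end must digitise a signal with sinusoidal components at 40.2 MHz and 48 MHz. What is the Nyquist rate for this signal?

96 MHz

Highest-frequency component: 48 MHz.
Nyquist rate = 2 × 48 MHz = 96 MHz.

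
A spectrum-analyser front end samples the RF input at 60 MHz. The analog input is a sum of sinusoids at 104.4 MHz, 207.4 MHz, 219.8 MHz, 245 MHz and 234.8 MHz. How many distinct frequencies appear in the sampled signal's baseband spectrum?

5

fs/2 = 30 MHz.
104.4 MHz mod fs = 44.4 MHz.
44.4 MHz > fs/2 = 30 MHz, folds to fs − 44.4 MHz = 15.6 MHz.
207.4 MHz mod fs = 27.4 MHz.
27.4 MHz ≤ fs/2 = 30 MHz, appears at 27.4 MHz.
219.8 MHz mod fs = 39.8 MHz.
39.8 MHz > fs/2 = 30 MHz, folds to fs − 39.8 MHz = 20.2 MHz.
245 MHz mod fs = 5 MHz.
5 MHz ≤ fs/2 = 30 MHz, appears at 5 MHz.
234.8 MHz mod fs = 54.8 MHz.
54.8 MHz > fs/2 = 30 MHz, folds to fs − 54.8 MHz = 5.2 MHz.
Distinct values: {5 MHz, 5.2 MHz, 15.6 MHz, 20.2 MHz, 27.4 MHz} → 5.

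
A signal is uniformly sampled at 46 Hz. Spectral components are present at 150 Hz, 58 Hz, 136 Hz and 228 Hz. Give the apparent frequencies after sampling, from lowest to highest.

fs/2 = 23 Hz.
150 Hz mod fs = 12 Hz.
12 Hz ≤ fs/2 = 23 Hz, appears at 12 Hz.
58 Hz mod fs = 12 Hz.
12 Hz ≤ fs/2 = 23 Hz, appears at 12 Hz.
136 Hz mod fs = 44 Hz.
44 Hz > fs/2 = 23 Hz, folds to fs − 44 Hz = 2 Hz.
228 Hz mod fs = 44 Hz.
44 Hz > fs/2 = 23 Hz, folds to fs − 44 Hz = 2 Hz.
Distinct values: {2 Hz, 12 Hz}.

2 Hz, 12 Hz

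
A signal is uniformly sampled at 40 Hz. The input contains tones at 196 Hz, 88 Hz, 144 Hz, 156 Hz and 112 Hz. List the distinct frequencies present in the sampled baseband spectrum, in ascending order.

4 Hz, 8 Hz, 16 Hz

fs/2 = 20 Hz.
196 Hz mod fs = 36 Hz.
36 Hz > fs/2 = 20 Hz, folds to fs − 36 Hz = 4 Hz.
88 Hz mod fs = 8 Hz.
8 Hz ≤ fs/2 = 20 Hz, appears at 8 Hz.
144 Hz mod fs = 24 Hz.
24 Hz > fs/2 = 20 Hz, folds to fs − 24 Hz = 16 Hz.
156 Hz mod fs = 36 Hz.
36 Hz > fs/2 = 20 Hz, folds to fs − 36 Hz = 4 Hz.
112 Hz mod fs = 32 Hz.
32 Hz > fs/2 = 20 Hz, folds to fs − 32 Hz = 8 Hz.
Distinct values: {4 Hz, 8 Hz, 16 Hz}.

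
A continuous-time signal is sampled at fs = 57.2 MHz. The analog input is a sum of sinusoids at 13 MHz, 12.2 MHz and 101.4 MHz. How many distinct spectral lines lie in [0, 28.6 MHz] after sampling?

fs/2 = 28.6 MHz.
13 MHz ≤ fs/2 = 28.6 MHz, passes unchanged.
12.2 MHz ≤ fs/2 = 28.6 MHz, passes unchanged.
101.4 MHz mod fs = 44.2 MHz.
44.2 MHz > fs/2 = 28.6 MHz, folds to fs − 44.2 MHz = 13 MHz.
Distinct values: {12.2 MHz, 13 MHz} → 2.

2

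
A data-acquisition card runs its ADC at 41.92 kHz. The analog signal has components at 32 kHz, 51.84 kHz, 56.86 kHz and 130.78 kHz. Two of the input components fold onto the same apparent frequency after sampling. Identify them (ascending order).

32 kHz, 51.84 kHz

fs/2 = 20.96 kHz.
32 kHz > fs/2 = 20.96 kHz, folds to fs − 32 kHz = 9.92 kHz.
51.84 kHz mod fs = 9.92 kHz.
9.92 kHz ≤ fs/2 = 20.96 kHz, appears at 9.92 kHz.
56.86 kHz mod fs = 14.94 kHz.
14.94 kHz ≤ fs/2 = 20.96 kHz, appears at 14.94 kHz.
130.78 kHz mod fs = 5.02 kHz.
5.02 kHz ≤ fs/2 = 20.96 kHz, appears at 5.02 kHz.
32 kHz and 51.84 kHz both map to 9.92 kHz.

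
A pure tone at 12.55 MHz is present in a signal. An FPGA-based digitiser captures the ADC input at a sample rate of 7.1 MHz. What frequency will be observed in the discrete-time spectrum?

1.65 MHz

12.55 MHz mod fs = 5.45 MHz.
5.45 MHz > fs/2 = 3.55 MHz, folds to fs − 5.45 MHz = 1.65 MHz.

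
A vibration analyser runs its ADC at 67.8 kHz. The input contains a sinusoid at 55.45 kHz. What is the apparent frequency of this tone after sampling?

55.45 kHz > fs/2 = 33.9 kHz, folds to fs − 55.45 kHz = 12.35 kHz.

12.35 kHz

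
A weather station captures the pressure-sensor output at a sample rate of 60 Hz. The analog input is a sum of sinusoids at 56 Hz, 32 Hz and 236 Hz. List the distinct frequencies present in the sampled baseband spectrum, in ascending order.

fs/2 = 30 Hz.
56 Hz > fs/2 = 30 Hz, folds to fs − 56 Hz = 4 Hz.
32 Hz > fs/2 = 30 Hz, folds to fs − 32 Hz = 28 Hz.
236 Hz mod fs = 56 Hz.
56 Hz > fs/2 = 30 Hz, folds to fs − 56 Hz = 4 Hz.
Distinct values: {4 Hz, 28 Hz}.

4 Hz, 28 Hz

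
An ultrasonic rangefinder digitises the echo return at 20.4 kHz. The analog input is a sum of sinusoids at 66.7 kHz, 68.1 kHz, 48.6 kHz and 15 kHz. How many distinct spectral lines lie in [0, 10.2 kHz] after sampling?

fs/2 = 10.2 kHz.
66.7 kHz mod fs = 5.5 kHz.
5.5 kHz ≤ fs/2 = 10.2 kHz, appears at 5.5 kHz.
68.1 kHz mod fs = 6.9 kHz.
6.9 kHz ≤ fs/2 = 10.2 kHz, appears at 6.9 kHz.
48.6 kHz mod fs = 7.8 kHz.
7.8 kHz ≤ fs/2 = 10.2 kHz, appears at 7.8 kHz.
15 kHz > fs/2 = 10.2 kHz, folds to fs − 15 kHz = 5.4 kHz.
Distinct values: {5.4 kHz, 5.5 kHz, 6.9 kHz, 7.8 kHz} → 4.

4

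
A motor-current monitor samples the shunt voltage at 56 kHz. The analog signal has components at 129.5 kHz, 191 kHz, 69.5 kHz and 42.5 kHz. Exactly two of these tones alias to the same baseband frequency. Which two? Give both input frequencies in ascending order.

fs/2 = 28 kHz.
129.5 kHz mod fs = 17.5 kHz.
17.5 kHz ≤ fs/2 = 28 kHz, appears at 17.5 kHz.
191 kHz mod fs = 23 kHz.
23 kHz ≤ fs/2 = 28 kHz, appears at 23 kHz.
69.5 kHz mod fs = 13.5 kHz.
13.5 kHz ≤ fs/2 = 28 kHz, appears at 13.5 kHz.
42.5 kHz > fs/2 = 28 kHz, folds to fs − 42.5 kHz = 13.5 kHz.
42.5 kHz and 69.5 kHz both map to 13.5 kHz.

42.5 kHz, 69.5 kHz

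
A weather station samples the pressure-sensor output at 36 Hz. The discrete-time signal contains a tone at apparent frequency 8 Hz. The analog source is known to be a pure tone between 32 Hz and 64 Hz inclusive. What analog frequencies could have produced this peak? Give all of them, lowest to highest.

Frequencies that alias to 8 Hz are k·fs ± 8 Hz for integer k ≥ 0.
k=0: 8 Hz.
k=1: 28 Hz, 44 Hz.
k=2: 64 Hz, 80 Hz.
k=3: 100 Hz, 116 Hz.
Within [32 Hz, 64 Hz]: 44 Hz, 64 Hz.

44 Hz, 64 Hz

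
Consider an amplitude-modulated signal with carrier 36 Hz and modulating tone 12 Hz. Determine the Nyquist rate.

96 Hz

AM sidebands sit at fc ± fm = 24 Hz and 48 Hz.
Highest-frequency component: 48 Hz.
Nyquist rate = 2 × 48 Hz = 96 Hz.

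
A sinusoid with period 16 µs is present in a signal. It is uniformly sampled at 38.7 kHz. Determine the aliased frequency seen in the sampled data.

T = 16 µs → f = 1/T = 62.5 kHz.
62.5 kHz mod fs = 23.8 kHz.
23.8 kHz > fs/2 = 19.35 kHz, folds to fs − 23.8 kHz = 14.9 kHz.

14.9 kHz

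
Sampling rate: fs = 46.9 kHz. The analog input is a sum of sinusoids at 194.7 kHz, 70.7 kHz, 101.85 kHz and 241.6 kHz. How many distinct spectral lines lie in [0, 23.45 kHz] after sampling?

3

fs/2 = 23.45 kHz.
194.7 kHz mod fs = 7.1 kHz.
7.1 kHz ≤ fs/2 = 23.45 kHz, appears at 7.1 kHz.
70.7 kHz mod fs = 23.8 kHz.
23.8 kHz > fs/2 = 23.45 kHz, folds to fs − 23.8 kHz = 23.1 kHz.
101.85 kHz mod fs = 8.05 kHz.
8.05 kHz ≤ fs/2 = 23.45 kHz, appears at 8.05 kHz.
241.6 kHz mod fs = 7.1 kHz.
7.1 kHz ≤ fs/2 = 23.45 kHz, appears at 7.1 kHz.
Distinct values: {7.1 kHz, 8.05 kHz, 23.1 kHz} → 3.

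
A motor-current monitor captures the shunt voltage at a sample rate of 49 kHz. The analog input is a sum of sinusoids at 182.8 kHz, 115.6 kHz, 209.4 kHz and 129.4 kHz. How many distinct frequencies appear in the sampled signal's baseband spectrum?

3

fs/2 = 24.5 kHz.
182.8 kHz mod fs = 35.8 kHz.
35.8 kHz > fs/2 = 24.5 kHz, folds to fs − 35.8 kHz = 13.2 kHz.
115.6 kHz mod fs = 17.6 kHz.
17.6 kHz ≤ fs/2 = 24.5 kHz, appears at 17.6 kHz.
209.4 kHz mod fs = 13.4 kHz.
13.4 kHz ≤ fs/2 = 24.5 kHz, appears at 13.4 kHz.
129.4 kHz mod fs = 31.4 kHz.
31.4 kHz > fs/2 = 24.5 kHz, folds to fs − 31.4 kHz = 17.6 kHz.
Distinct values: {13.2 kHz, 13.4 kHz, 17.6 kHz} → 3.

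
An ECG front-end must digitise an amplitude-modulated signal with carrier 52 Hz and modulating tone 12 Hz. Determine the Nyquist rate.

128 Hz

AM sidebands sit at fc ± fm = 40 Hz and 64 Hz.
Highest-frequency component: 64 Hz.
Nyquist rate = 2 × 64 Hz = 128 Hz.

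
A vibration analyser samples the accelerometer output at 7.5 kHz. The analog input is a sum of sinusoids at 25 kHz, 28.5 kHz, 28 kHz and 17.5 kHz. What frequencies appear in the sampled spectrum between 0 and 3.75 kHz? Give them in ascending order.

fs/2 = 3.75 kHz.
25 kHz mod fs = 2.5 kHz.
2.5 kHz ≤ fs/2 = 3.75 kHz, appears at 2.5 kHz.
28.5 kHz mod fs = 6 kHz.
6 kHz > fs/2 = 3.75 kHz, folds to fs − 6 kHz = 1.5 kHz.
28 kHz mod fs = 5.5 kHz.
5.5 kHz > fs/2 = 3.75 kHz, folds to fs − 5.5 kHz = 2 kHz.
17.5 kHz mod fs = 2.5 kHz.
2.5 kHz ≤ fs/2 = 3.75 kHz, appears at 2.5 kHz.
Distinct values: {1.5 kHz, 2 kHz, 2.5 kHz}.

1.5 kHz, 2 kHz, 2.5 kHz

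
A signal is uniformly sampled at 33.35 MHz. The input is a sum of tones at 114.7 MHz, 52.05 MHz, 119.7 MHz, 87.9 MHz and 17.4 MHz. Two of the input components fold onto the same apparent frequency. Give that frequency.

14.65 MHz

fs/2 = 16.675 MHz.
114.7 MHz mod fs = 14.65 MHz.
14.65 MHz ≤ fs/2 = 16.675 MHz, appears at 14.65 MHz.
52.05 MHz mod fs = 18.7 MHz.
18.7 MHz > fs/2 = 16.675 MHz, folds to fs − 18.7 MHz = 14.65 MHz.
119.7 MHz mod fs = 19.65 MHz.
19.65 MHz > fs/2 = 16.675 MHz, folds to fs − 19.65 MHz = 13.7 MHz.
87.9 MHz mod fs = 21.2 MHz.
21.2 MHz > fs/2 = 16.675 MHz, folds to fs − 21.2 MHz = 12.15 MHz.
17.4 MHz > fs/2 = 16.675 MHz, folds to fs − 17.4 MHz = 15.95 MHz.
52.05 MHz and 114.7 MHz both map to 14.65 MHz.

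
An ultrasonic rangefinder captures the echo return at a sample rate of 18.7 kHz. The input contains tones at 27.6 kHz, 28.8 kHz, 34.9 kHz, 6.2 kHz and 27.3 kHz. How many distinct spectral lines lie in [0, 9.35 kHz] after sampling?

fs/2 = 9.35 kHz.
27.6 kHz mod fs = 8.9 kHz.
8.9 kHz ≤ fs/2 = 9.35 kHz, appears at 8.9 kHz.
28.8 kHz mod fs = 10.1 kHz.
10.1 kHz > fs/2 = 9.35 kHz, folds to fs − 10.1 kHz = 8.6 kHz.
34.9 kHz mod fs = 16.2 kHz.
16.2 kHz > fs/2 = 9.35 kHz, folds to fs − 16.2 kHz = 2.5 kHz.
6.2 kHz ≤ fs/2 = 9.35 kHz, passes unchanged.
27.3 kHz mod fs = 8.6 kHz.
8.6 kHz ≤ fs/2 = 9.35 kHz, appears at 8.6 kHz.
Distinct values: {2.5 kHz, 6.2 kHz, 8.6 kHz, 8.9 kHz} → 4.

4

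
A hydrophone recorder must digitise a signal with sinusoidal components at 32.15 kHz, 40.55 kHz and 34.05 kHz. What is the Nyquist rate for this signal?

Highest-frequency component: 40.55 kHz.
Nyquist rate = 2 × 40.55 kHz = 81.1 kHz.

81.1 kHz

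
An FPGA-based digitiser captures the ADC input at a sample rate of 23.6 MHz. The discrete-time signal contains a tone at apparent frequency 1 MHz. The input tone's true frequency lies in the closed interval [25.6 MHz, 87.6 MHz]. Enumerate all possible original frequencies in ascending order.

Frequencies that alias to 1 MHz are k·fs ± 1 MHz for integer k ≥ 0.
k=0: 1 MHz.
k=1: 22.6 MHz, 24.6 MHz.
k=2: 46.2 MHz, 48.2 MHz.
k=3: 69.8 MHz, 71.8 MHz.
k=4: 93.4 MHz, 95.4 MHz.
Within [25.6 MHz, 87.6 MHz]: 46.2 MHz, 48.2 MHz, 69.8 MHz, 71.8 MHz.

46.2 MHz, 48.2 MHz, 69.8 MHz, 71.8 MHz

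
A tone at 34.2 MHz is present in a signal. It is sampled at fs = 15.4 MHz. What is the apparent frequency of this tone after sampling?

34.2 MHz mod fs = 3.4 MHz.
3.4 MHz ≤ fs/2 = 7.7 MHz, appears at 3.4 MHz.

3.4 MHz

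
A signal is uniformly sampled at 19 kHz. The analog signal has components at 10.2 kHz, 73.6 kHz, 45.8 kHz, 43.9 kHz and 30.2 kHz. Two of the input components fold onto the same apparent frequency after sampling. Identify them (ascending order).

30.2 kHz, 45.8 kHz

fs/2 = 9.5 kHz.
10.2 kHz > fs/2 = 9.5 kHz, folds to fs − 10.2 kHz = 8.8 kHz.
73.6 kHz mod fs = 16.6 kHz.
16.6 kHz > fs/2 = 9.5 kHz, folds to fs − 16.6 kHz = 2.4 kHz.
45.8 kHz mod fs = 7.8 kHz.
7.8 kHz ≤ fs/2 = 9.5 kHz, appears at 7.8 kHz.
43.9 kHz mod fs = 5.9 kHz.
5.9 kHz ≤ fs/2 = 9.5 kHz, appears at 5.9 kHz.
30.2 kHz mod fs = 11.2 kHz.
11.2 kHz > fs/2 = 9.5 kHz, folds to fs − 11.2 kHz = 7.8 kHz.
30.2 kHz and 45.8 kHz both map to 7.8 kHz.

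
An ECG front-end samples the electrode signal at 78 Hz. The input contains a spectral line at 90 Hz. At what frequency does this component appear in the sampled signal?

90 Hz mod fs = 12 Hz.
12 Hz ≤ fs/2 = 39 Hz, appears at 12 Hz.

12 Hz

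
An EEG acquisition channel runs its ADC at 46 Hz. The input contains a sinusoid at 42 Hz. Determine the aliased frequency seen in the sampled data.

42 Hz > fs/2 = 23 Hz, folds to fs − 42 Hz = 4 Hz.

4 Hz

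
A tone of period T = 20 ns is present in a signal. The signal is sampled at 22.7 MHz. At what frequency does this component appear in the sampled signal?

T = 20 ns → f = 1/T = 50 MHz.
50 MHz mod fs = 4.6 MHz.
4.6 MHz ≤ fs/2 = 11.35 MHz, appears at 4.6 MHz.

4.6 MHz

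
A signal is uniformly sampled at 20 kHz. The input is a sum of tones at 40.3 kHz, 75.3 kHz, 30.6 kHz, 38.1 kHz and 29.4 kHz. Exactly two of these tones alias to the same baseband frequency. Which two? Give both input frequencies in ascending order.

29.4 kHz, 30.6 kHz

fs/2 = 10 kHz.
40.3 kHz mod fs = 0.3 kHz.
0.3 kHz ≤ fs/2 = 10 kHz, appears at 0.3 kHz.
75.3 kHz mod fs = 15.3 kHz.
15.3 kHz > fs/2 = 10 kHz, folds to fs − 15.3 kHz = 4.7 kHz.
30.6 kHz mod fs = 10.6 kHz.
10.6 kHz > fs/2 = 10 kHz, folds to fs − 10.6 kHz = 9.4 kHz.
38.1 kHz mod fs = 18.1 kHz.
18.1 kHz > fs/2 = 10 kHz, folds to fs − 18.1 kHz = 1.9 kHz.
29.4 kHz mod fs = 9.4 kHz.
9.4 kHz ≤ fs/2 = 10 kHz, appears at 9.4 kHz.
29.4 kHz and 30.6 kHz both map to 9.4 kHz.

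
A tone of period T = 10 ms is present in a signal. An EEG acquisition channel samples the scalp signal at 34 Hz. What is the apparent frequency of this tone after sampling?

2 Hz

T = 10 ms → f = 1/T = 100 Hz.
100 Hz mod fs = 32 Hz.
32 Hz > fs/2 = 17 Hz, folds to fs − 32 Hz = 2 Hz.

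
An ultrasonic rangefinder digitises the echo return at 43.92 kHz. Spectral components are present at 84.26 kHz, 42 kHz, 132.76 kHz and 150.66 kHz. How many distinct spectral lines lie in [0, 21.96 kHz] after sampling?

4

fs/2 = 21.96 kHz.
84.26 kHz mod fs = 40.34 kHz.
40.34 kHz > fs/2 = 21.96 kHz, folds to fs − 40.34 kHz = 3.58 kHz.
42 kHz > fs/2 = 21.96 kHz, folds to fs − 42 kHz = 1.92 kHz.
132.76 kHz mod fs = 1 kHz.
1 kHz ≤ fs/2 = 21.96 kHz, appears at 1 kHz.
150.66 kHz mod fs = 18.9 kHz.
18.9 kHz ≤ fs/2 = 21.96 kHz, appears at 18.9 kHz.
Distinct values: {1 kHz, 1.92 kHz, 3.58 kHz, 18.9 kHz} → 4.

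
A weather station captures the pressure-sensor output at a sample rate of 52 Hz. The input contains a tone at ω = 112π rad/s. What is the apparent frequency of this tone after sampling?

4 Hz

ω = 112π rad/s → f = ω/(2π) = 56 Hz.
56 Hz mod fs = 4 Hz.
4 Hz ≤ fs/2 = 26 Hz, appears at 4 Hz.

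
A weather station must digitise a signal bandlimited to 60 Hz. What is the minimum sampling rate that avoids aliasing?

120 Hz

Nyquist rate = 2 × 60 Hz = 120 Hz.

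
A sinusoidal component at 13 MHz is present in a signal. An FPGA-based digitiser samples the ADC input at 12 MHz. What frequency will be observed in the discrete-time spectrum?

13 MHz mod fs = 1 MHz.
1 MHz ≤ fs/2 = 6 MHz, appears at 1 MHz.

1 MHz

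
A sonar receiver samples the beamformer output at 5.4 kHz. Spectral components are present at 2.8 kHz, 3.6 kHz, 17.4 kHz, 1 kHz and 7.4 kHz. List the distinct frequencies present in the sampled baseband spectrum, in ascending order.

1 kHz, 1.2 kHz, 1.8 kHz, 2 kHz, 2.6 kHz

fs/2 = 2.7 kHz.
2.8 kHz > fs/2 = 2.7 kHz, folds to fs − 2.8 kHz = 2.6 kHz.
3.6 kHz > fs/2 = 2.7 kHz, folds to fs − 3.6 kHz = 1.8 kHz.
17.4 kHz mod fs = 1.2 kHz.
1.2 kHz ≤ fs/2 = 2.7 kHz, appears at 1.2 kHz.
1 kHz ≤ fs/2 = 2.7 kHz, passes unchanged.
7.4 kHz mod fs = 2 kHz.
2 kHz ≤ fs/2 = 2.7 kHz, appears at 2 kHz.
Distinct values: {1 kHz, 1.2 kHz, 1.8 kHz, 2 kHz, 2.6 kHz}.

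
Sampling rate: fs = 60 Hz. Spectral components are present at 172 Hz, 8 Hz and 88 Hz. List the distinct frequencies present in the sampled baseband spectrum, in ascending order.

8 Hz, 28 Hz

fs/2 = 30 Hz.
172 Hz mod fs = 52 Hz.
52 Hz > fs/2 = 30 Hz, folds to fs − 52 Hz = 8 Hz.
8 Hz ≤ fs/2 = 30 Hz, passes unchanged.
88 Hz mod fs = 28 Hz.
28 Hz ≤ fs/2 = 30 Hz, appears at 28 Hz.
Distinct values: {8 Hz, 28 Hz}.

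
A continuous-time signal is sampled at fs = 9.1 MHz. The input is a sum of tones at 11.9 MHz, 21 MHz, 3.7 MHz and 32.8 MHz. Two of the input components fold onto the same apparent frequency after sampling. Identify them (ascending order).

11.9 MHz, 21 MHz

fs/2 = 4.55 MHz.
11.9 MHz mod fs = 2.8 MHz.
2.8 MHz ≤ fs/2 = 4.55 MHz, appears at 2.8 MHz.
21 MHz mod fs = 2.8 MHz.
2.8 MHz ≤ fs/2 = 4.55 MHz, appears at 2.8 MHz.
3.7 MHz ≤ fs/2 = 4.55 MHz, passes unchanged.
32.8 MHz mod fs = 5.5 MHz.
5.5 MHz > fs/2 = 4.55 MHz, folds to fs − 5.5 MHz = 3.6 MHz.
11.9 MHz and 21 MHz both map to 2.8 MHz.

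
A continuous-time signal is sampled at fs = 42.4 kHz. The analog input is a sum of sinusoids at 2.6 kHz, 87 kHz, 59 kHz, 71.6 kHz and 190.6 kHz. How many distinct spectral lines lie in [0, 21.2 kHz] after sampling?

5

fs/2 = 21.2 kHz.
2.6 kHz ≤ fs/2 = 21.2 kHz, passes unchanged.
87 kHz mod fs = 2.2 kHz.
2.2 kHz ≤ fs/2 = 21.2 kHz, appears at 2.2 kHz.
59 kHz mod fs = 16.6 kHz.
16.6 kHz ≤ fs/2 = 21.2 kHz, appears at 16.6 kHz.
71.6 kHz mod fs = 29.2 kHz.
29.2 kHz > fs/2 = 21.2 kHz, folds to fs − 29.2 kHz = 13.2 kHz.
190.6 kHz mod fs = 21 kHz.
21 kHz ≤ fs/2 = 21.2 kHz, appears at 21 kHz.
Distinct values: {2.2 kHz, 2.6 kHz, 13.2 kHz, 16.6 kHz, 21 kHz} → 5.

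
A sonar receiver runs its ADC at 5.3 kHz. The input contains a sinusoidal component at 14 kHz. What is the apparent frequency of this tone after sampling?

1.9 kHz

14 kHz mod fs = 3.4 kHz.
3.4 kHz > fs/2 = 2.65 kHz, folds to fs − 3.4 kHz = 1.9 kHz.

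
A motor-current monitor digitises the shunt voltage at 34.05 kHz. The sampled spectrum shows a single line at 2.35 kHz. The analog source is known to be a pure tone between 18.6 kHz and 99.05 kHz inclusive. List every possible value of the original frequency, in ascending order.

31.7 kHz, 36.4 kHz, 65.75 kHz, 70.45 kHz

Frequencies that alias to 2.35 kHz are k·fs ± 2.35 kHz for integer k ≥ 0.
k=0: 2.35 kHz.
k=1: 31.7 kHz, 36.4 kHz.
k=2: 65.75 kHz, 70.45 kHz.
k=3: 99.8 kHz, 104.5 kHz.
Within [18.6 kHz, 99.05 kHz]: 31.7 kHz, 36.4 kHz, 65.75 kHz, 70.45 kHz.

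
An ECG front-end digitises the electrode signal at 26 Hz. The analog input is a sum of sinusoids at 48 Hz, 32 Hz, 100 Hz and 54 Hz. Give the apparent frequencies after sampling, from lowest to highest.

fs/2 = 13 Hz.
48 Hz mod fs = 22 Hz.
22 Hz > fs/2 = 13 Hz, folds to fs − 22 Hz = 4 Hz.
32 Hz mod fs = 6 Hz.
6 Hz ≤ fs/2 = 13 Hz, appears at 6 Hz.
100 Hz mod fs = 22 Hz.
22 Hz > fs/2 = 13 Hz, folds to fs − 22 Hz = 4 Hz.
54 Hz mod fs = 2 Hz.
2 Hz ≤ fs/2 = 13 Hz, appears at 2 Hz.
Distinct values: {2 Hz, 4 Hz, 6 Hz}.

2 Hz, 4 Hz, 6 Hz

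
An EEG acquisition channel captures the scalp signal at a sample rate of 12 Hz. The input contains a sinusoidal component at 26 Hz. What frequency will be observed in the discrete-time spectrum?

26 Hz mod fs = 2 Hz.
2 Hz ≤ fs/2 = 6 Hz, appears at 2 Hz.

2 Hz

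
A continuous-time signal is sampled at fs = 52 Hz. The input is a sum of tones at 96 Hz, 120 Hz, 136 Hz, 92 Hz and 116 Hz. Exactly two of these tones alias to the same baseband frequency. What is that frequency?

fs/2 = 26 Hz.
96 Hz mod fs = 44 Hz.
44 Hz > fs/2 = 26 Hz, folds to fs − 44 Hz = 8 Hz.
120 Hz mod fs = 16 Hz.
16 Hz ≤ fs/2 = 26 Hz, appears at 16 Hz.
136 Hz mod fs = 32 Hz.
32 Hz > fs/2 = 26 Hz, folds to fs − 32 Hz = 20 Hz.
92 Hz mod fs = 40 Hz.
40 Hz > fs/2 = 26 Hz, folds to fs − 40 Hz = 12 Hz.
116 Hz mod fs = 12 Hz.
12 Hz ≤ fs/2 = 26 Hz, appears at 12 Hz.
92 Hz and 116 Hz both map to 12 Hz.

12 Hz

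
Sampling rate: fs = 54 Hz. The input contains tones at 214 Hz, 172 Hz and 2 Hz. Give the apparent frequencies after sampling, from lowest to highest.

fs/2 = 27 Hz.
214 Hz mod fs = 52 Hz.
52 Hz > fs/2 = 27 Hz, folds to fs − 52 Hz = 2 Hz.
172 Hz mod fs = 10 Hz.
10 Hz ≤ fs/2 = 27 Hz, appears at 10 Hz.
2 Hz ≤ fs/2 = 27 Hz, passes unchanged.
Distinct values: {2 Hz, 10 Hz}.

2 Hz, 10 Hz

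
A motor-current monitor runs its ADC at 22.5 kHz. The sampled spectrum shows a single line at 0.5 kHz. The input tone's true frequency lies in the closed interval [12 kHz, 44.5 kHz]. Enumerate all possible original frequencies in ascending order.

22 kHz, 23 kHz, 44.5 kHz

Frequencies that alias to 0.5 kHz are k·fs ± 0.5 kHz for integer k ≥ 0.
k=0: 0.5 kHz.
k=1: 22 kHz, 23 kHz.
k=2: 44.5 kHz, 45.5 kHz.
k=3: 67 kHz, 68 kHz.
Within [12 kHz, 44.5 kHz]: 22 kHz, 23 kHz, 44.5 kHz.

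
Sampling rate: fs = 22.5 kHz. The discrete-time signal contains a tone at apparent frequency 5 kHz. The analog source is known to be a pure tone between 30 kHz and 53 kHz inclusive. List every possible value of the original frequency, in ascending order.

Frequencies that alias to 5 kHz are k·fs ± 5 kHz for integer k ≥ 0.
k=0: 5 kHz.
k=1: 17.5 kHz, 27.5 kHz.
k=2: 40 kHz, 50 kHz.
k=3: 62.5 kHz, 72.5 kHz.
Within [30 kHz, 53 kHz]: 40 kHz, 50 kHz.

40 kHz, 50 kHz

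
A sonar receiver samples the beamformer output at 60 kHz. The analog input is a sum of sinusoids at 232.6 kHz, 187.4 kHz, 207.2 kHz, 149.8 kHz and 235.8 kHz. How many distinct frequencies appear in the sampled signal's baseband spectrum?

fs/2 = 30 kHz.
232.6 kHz mod fs = 52.6 kHz.
52.6 kHz > fs/2 = 30 kHz, folds to fs − 52.6 kHz = 7.4 kHz.
187.4 kHz mod fs = 7.4 kHz.
7.4 kHz ≤ fs/2 = 30 kHz, appears at 7.4 kHz.
207.2 kHz mod fs = 27.2 kHz.
27.2 kHz ≤ fs/2 = 30 kHz, appears at 27.2 kHz.
149.8 kHz mod fs = 29.8 kHz.
29.8 kHz ≤ fs/2 = 30 kHz, appears at 29.8 kHz.
235.8 kHz mod fs = 55.8 kHz.
55.8 kHz > fs/2 = 30 kHz, folds to fs − 55.8 kHz = 4.2 kHz.
Distinct values: {4.2 kHz, 7.4 kHz, 27.2 kHz, 29.8 kHz} → 4.

4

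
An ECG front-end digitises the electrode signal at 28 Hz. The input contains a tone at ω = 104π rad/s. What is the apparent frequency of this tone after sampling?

4 Hz

ω = 104π rad/s → f = ω/(2π) = 52 Hz.
52 Hz mod fs = 24 Hz.
24 Hz > fs/2 = 14 Hz, folds to fs − 24 Hz = 4 Hz.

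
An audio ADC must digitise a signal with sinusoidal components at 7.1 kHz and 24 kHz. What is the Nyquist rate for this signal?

Highest-frequency component: 24 kHz.
Nyquist rate = 2 × 24 kHz = 48 kHz.

48 kHz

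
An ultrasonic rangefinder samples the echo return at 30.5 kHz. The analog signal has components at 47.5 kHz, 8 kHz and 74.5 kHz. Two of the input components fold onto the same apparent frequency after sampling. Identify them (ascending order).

47.5 kHz, 74.5 kHz

fs/2 = 15.25 kHz.
47.5 kHz mod fs = 17 kHz.
17 kHz > fs/2 = 15.25 kHz, folds to fs − 17 kHz = 13.5 kHz.
8 kHz ≤ fs/2 = 15.25 kHz, passes unchanged.
74.5 kHz mod fs = 13.5 kHz.
13.5 kHz ≤ fs/2 = 15.25 kHz, appears at 13.5 kHz.
47.5 kHz and 74.5 kHz both map to 13.5 kHz.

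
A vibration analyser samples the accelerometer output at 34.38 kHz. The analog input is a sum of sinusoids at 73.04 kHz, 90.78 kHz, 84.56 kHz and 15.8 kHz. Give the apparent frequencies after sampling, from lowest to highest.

4.28 kHz, 12.36 kHz, 15.8 kHz

fs/2 = 17.19 kHz.
73.04 kHz mod fs = 4.28 kHz.
4.28 kHz ≤ fs/2 = 17.19 kHz, appears at 4.28 kHz.
90.78 kHz mod fs = 22.02 kHz.
22.02 kHz > fs/2 = 17.19 kHz, folds to fs − 22.02 kHz = 12.36 kHz.
84.56 kHz mod fs = 15.8 kHz.
15.8 kHz ≤ fs/2 = 17.19 kHz, appears at 15.8 kHz.
15.8 kHz ≤ fs/2 = 17.19 kHz, passes unchanged.
Distinct values: {4.28 kHz, 12.36 kHz, 15.8 kHz}.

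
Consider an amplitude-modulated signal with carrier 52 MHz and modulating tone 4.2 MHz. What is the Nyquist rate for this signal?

AM sidebands sit at fc ± fm = 47.8 MHz and 56.2 MHz.
Highest-frequency component: 56.2 MHz.
Nyquist rate = 2 × 56.2 MHz = 112.4 MHz.

112.4 MHz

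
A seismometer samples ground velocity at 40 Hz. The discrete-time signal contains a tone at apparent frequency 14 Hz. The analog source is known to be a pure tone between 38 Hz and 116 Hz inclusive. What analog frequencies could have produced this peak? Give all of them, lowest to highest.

Frequencies that alias to 14 Hz are k·fs ± 14 Hz for integer k ≥ 0.
k=0: 14 Hz.
k=1: 26 Hz, 54 Hz.
k=2: 66 Hz, 94 Hz.
k=3: 106 Hz, 134 Hz.
k=4: 146 Hz, 174 Hz.
Within [38 Hz, 116 Hz]: 54 Hz, 66 Hz, 94 Hz, 106 Hz.

54 Hz, 66 Hz, 94 Hz, 106 Hz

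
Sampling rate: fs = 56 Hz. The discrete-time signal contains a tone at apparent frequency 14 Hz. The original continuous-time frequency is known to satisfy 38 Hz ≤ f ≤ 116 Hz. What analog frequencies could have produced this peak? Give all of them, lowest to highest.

42 Hz, 70 Hz, 98 Hz

Frequencies that alias to 14 Hz are k·fs ± 14 Hz for integer k ≥ 0.
k=0: 14 Hz.
k=1: 42 Hz, 70 Hz.
k=2: 98 Hz, 126 Hz.
k=3: 154 Hz, 182 Hz.
Within [38 Hz, 116 Hz]: 42 Hz, 70 Hz, 98 Hz.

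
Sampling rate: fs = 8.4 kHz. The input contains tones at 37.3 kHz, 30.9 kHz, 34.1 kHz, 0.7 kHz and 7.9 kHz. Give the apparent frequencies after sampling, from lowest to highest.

fs/2 = 4.2 kHz.
37.3 kHz mod fs = 3.7 kHz.
3.7 kHz ≤ fs/2 = 4.2 kHz, appears at 3.7 kHz.
30.9 kHz mod fs = 5.7 kHz.
5.7 kHz > fs/2 = 4.2 kHz, folds to fs − 5.7 kHz = 2.7 kHz.
34.1 kHz mod fs = 0.5 kHz.
0.5 kHz ≤ fs/2 = 4.2 kHz, appears at 0.5 kHz.
0.7 kHz ≤ fs/2 = 4.2 kHz, passes unchanged.
7.9 kHz > fs/2 = 4.2 kHz, folds to fs − 7.9 kHz = 0.5 kHz.
Distinct values: {0.5 kHz, 0.7 kHz, 2.7 kHz, 3.7 kHz}.

0.5 kHz, 0.7 kHz, 2.7 kHz, 3.7 kHz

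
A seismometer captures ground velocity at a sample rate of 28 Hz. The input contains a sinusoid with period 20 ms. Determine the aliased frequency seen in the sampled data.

T = 20 ms → f = 1/T = 50 Hz.
50 Hz mod fs = 22 Hz.
22 Hz > fs/2 = 14 Hz, folds to fs − 22 Hz = 6 Hz.

6 Hz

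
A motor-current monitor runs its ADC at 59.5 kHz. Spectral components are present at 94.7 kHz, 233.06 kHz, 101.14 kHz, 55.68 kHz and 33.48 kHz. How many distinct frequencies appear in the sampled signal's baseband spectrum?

5

fs/2 = 29.75 kHz.
94.7 kHz mod fs = 35.2 kHz.
35.2 kHz > fs/2 = 29.75 kHz, folds to fs − 35.2 kHz = 24.3 kHz.
233.06 kHz mod fs = 54.56 kHz.
54.56 kHz > fs/2 = 29.75 kHz, folds to fs − 54.56 kHz = 4.94 kHz.
101.14 kHz mod fs = 41.64 kHz.
41.64 kHz > fs/2 = 29.75 kHz, folds to fs − 41.64 kHz = 17.86 kHz.
55.68 kHz > fs/2 = 29.75 kHz, folds to fs − 55.68 kHz = 3.82 kHz.
33.48 kHz > fs/2 = 29.75 kHz, folds to fs − 33.48 kHz = 26.02 kHz.
Distinct values: {3.82 kHz, 4.94 kHz, 17.86 kHz, 24.3 kHz, 26.02 kHz} → 5.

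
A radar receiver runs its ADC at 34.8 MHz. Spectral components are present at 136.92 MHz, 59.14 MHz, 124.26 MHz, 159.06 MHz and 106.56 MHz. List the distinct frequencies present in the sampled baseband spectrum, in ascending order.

fs/2 = 17.4 MHz.
136.92 MHz mod fs = 32.52 MHz.
32.52 MHz > fs/2 = 17.4 MHz, folds to fs − 32.52 MHz = 2.28 MHz.
59.14 MHz mod fs = 24.34 MHz.
24.34 MHz > fs/2 = 17.4 MHz, folds to fs − 24.34 MHz = 10.46 MHz.
124.26 MHz mod fs = 19.86 MHz.
19.86 MHz > fs/2 = 17.4 MHz, folds to fs − 19.86 MHz = 14.94 MHz.
159.06 MHz mod fs = 19.86 MHz.
19.86 MHz > fs/2 = 17.4 MHz, folds to fs − 19.86 MHz = 14.94 MHz.
106.56 MHz mod fs = 2.16 MHz.
2.16 MHz ≤ fs/2 = 17.4 MHz, appears at 2.16 MHz.
Distinct values: {2.16 MHz, 2.28 MHz, 10.46 MHz, 14.94 MHz}.

2.16 MHz, 2.28 MHz, 10.46 MHz, 14.94 MHz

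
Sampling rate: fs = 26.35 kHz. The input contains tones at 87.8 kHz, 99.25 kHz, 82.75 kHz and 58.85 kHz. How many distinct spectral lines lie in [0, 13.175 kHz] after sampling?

fs/2 = 13.175 kHz.
87.8 kHz mod fs = 8.75 kHz.
8.75 kHz ≤ fs/2 = 13.175 kHz, appears at 8.75 kHz.
99.25 kHz mod fs = 20.2 kHz.
20.2 kHz > fs/2 = 13.175 kHz, folds to fs − 20.2 kHz = 6.15 kHz.
82.75 kHz mod fs = 3.7 kHz.
3.7 kHz ≤ fs/2 = 13.175 kHz, appears at 3.7 kHz.
58.85 kHz mod fs = 6.15 kHz.
6.15 kHz ≤ fs/2 = 13.175 kHz, appears at 6.15 kHz.
Distinct values: {3.7 kHz, 6.15 kHz, 8.75 kHz} → 3.

3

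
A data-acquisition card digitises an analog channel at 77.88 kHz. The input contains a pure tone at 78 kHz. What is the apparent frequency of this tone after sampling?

0.12 kHz

78 kHz mod fs = 0.12 kHz.
0.12 kHz ≤ fs/2 = 38.94 kHz, appears at 0.12 kHz.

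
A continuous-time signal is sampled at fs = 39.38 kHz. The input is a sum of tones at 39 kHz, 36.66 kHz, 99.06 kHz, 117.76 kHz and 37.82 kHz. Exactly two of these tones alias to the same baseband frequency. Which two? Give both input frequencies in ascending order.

fs/2 = 19.69 kHz.
39 kHz > fs/2 = 19.69 kHz, folds to fs − 39 kHz = 0.38 kHz.
36.66 kHz > fs/2 = 19.69 kHz, folds to fs − 36.66 kHz = 2.72 kHz.
99.06 kHz mod fs = 20.3 kHz.
20.3 kHz > fs/2 = 19.69 kHz, folds to fs − 20.3 kHz = 19.08 kHz.
117.76 kHz mod fs = 39 kHz.
39 kHz > fs/2 = 19.69 kHz, folds to fs − 39 kHz = 0.38 kHz.
37.82 kHz > fs/2 = 19.69 kHz, folds to fs − 37.82 kHz = 1.56 kHz.
39 kHz and 117.76 kHz both map to 0.38 kHz.

39 kHz, 117.76 kHz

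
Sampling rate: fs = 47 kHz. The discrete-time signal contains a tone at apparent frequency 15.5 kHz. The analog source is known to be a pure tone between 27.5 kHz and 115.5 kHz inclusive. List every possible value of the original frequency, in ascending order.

31.5 kHz, 62.5 kHz, 78.5 kHz, 109.5 kHz

Frequencies that alias to 15.5 kHz are k·fs ± 15.5 kHz for integer k ≥ 0.
k=0: 15.5 kHz.
k=1: 31.5 kHz, 62.5 kHz.
k=2: 78.5 kHz, 109.5 kHz.
k=3: 125.5 kHz, 156.5 kHz.
Within [27.5 kHz, 115.5 kHz]: 31.5 kHz, 62.5 kHz, 78.5 kHz, 109.5 kHz.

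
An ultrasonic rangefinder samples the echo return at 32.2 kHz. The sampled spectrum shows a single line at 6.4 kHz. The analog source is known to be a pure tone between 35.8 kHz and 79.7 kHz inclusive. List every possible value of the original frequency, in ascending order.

38.6 kHz, 58 kHz, 70.8 kHz

Frequencies that alias to 6.4 kHz are k·fs ± 6.4 kHz for integer k ≥ 0.
k=0: 6.4 kHz.
k=1: 25.8 kHz, 38.6 kHz.
k=2: 58 kHz, 70.8 kHz.
k=3: 90.2 kHz, 103 kHz.
Within [35.8 kHz, 79.7 kHz]: 38.6 kHz, 58 kHz, 70.8 kHz.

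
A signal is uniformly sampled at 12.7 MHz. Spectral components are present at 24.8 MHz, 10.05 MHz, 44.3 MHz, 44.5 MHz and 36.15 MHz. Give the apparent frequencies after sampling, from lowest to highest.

0.6 MHz, 1.95 MHz, 2.65 MHz, 6.2 MHz, 6.3 MHz

fs/2 = 6.35 MHz.
24.8 MHz mod fs = 12.1 MHz.
12.1 MHz > fs/2 = 6.35 MHz, folds to fs − 12.1 MHz = 0.6 MHz.
10.05 MHz > fs/2 = 6.35 MHz, folds to fs − 10.05 MHz = 2.65 MHz.
44.3 MHz mod fs = 6.2 MHz.
6.2 MHz ≤ fs/2 = 6.35 MHz, appears at 6.2 MHz.
44.5 MHz mod fs = 6.4 MHz.
6.4 MHz > fs/2 = 6.35 MHz, folds to fs − 6.4 MHz = 6.3 MHz.
36.15 MHz mod fs = 10.75 MHz.
10.75 MHz > fs/2 = 6.35 MHz, folds to fs − 10.75 MHz = 1.95 MHz.
Distinct values: {0.6 MHz, 1.95 MHz, 2.65 MHz, 6.2 MHz, 6.3 MHz}.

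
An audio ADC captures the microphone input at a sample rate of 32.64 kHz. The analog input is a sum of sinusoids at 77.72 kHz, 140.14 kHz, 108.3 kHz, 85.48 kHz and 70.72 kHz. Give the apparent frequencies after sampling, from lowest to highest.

5.44 kHz, 9.58 kHz, 10.38 kHz, 12.44 kHz

fs/2 = 16.32 kHz.
77.72 kHz mod fs = 12.44 kHz.
12.44 kHz ≤ fs/2 = 16.32 kHz, appears at 12.44 kHz.
140.14 kHz mod fs = 9.58 kHz.
9.58 kHz ≤ fs/2 = 16.32 kHz, appears at 9.58 kHz.
108.3 kHz mod fs = 10.38 kHz.
10.38 kHz ≤ fs/2 = 16.32 kHz, appears at 10.38 kHz.
85.48 kHz mod fs = 20.2 kHz.
20.2 kHz > fs/2 = 16.32 kHz, folds to fs − 20.2 kHz = 12.44 kHz.
70.72 kHz mod fs = 5.44 kHz.
5.44 kHz ≤ fs/2 = 16.32 kHz, appears at 5.44 kHz.
Distinct values: {5.44 kHz, 9.58 kHz, 10.38 kHz, 12.44 kHz}.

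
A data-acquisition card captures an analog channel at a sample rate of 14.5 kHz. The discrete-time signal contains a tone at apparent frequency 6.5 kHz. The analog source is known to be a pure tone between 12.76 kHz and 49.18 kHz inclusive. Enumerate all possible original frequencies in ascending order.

Frequencies that alias to 6.5 kHz are k·fs ± 6.5 kHz for integer k ≥ 0.
k=0: 6.5 kHz.
k=1: 8 kHz, 21 kHz.
k=2: 22.5 kHz, 35.5 kHz.
k=3: 37 kHz, 50 kHz.
k=4: 51.5 kHz, 64.5 kHz.
Within [12.76 kHz, 49.18 kHz]: 21 kHz, 22.5 kHz, 35.5 kHz, 37 kHz.

21 kHz, 22.5 kHz, 35.5 kHz, 37 kHz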